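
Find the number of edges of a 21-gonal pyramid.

A pyramid on an n-gon base has one n-gon and n triangles: V = 21 + 1 = 22, E = 2·21 = 42, F = 21 + 1 = 22.

42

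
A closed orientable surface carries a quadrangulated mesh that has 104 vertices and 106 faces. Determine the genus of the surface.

2

Every face is a square, so 2E = 4·106 = 424, giving E = 212.
χ = V − E + F = 104 − 212 + 106 = -2.
For a closed orientable surface χ = 2 − 2g, so g = (2 − (-2))/2 = 2.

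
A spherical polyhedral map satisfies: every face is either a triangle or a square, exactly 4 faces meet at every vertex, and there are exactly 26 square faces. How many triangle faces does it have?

Let x be the number of triangles; then F = 26 + x.
Edge–face incidences: 2E = 4·26 + 3·x = 104 + 3x.
Every vertex has degree 4, so 4V = 2E.
Euler: V − E + F = 2 ⇒ (2E)/4 − E + (26 + x) = 2.
Multiply by 8: 2·(2E) − 4·(2E) + 8·(26 + x) = 16, i.e. 208 + 8x − 2·(104 + 3x) = 16.
Collecting terms: 2x = 16, so x = 8.
Then 2E = 104 + 3·8 = 128, so E = 64, V = 2E/4 = 32, F = 26 + 8 = 34.

8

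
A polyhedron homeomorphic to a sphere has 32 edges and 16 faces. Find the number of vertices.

Here V − E + F = 2.
V = 2 + E − F = 2 + 32 − 16 = 18.

18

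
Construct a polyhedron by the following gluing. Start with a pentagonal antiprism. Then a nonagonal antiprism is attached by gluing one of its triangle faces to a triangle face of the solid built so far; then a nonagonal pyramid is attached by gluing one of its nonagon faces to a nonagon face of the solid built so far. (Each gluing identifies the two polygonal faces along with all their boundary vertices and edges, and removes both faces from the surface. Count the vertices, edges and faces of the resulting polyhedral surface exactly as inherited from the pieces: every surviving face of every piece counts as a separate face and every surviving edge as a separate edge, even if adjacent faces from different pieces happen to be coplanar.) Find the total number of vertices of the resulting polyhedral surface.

A pentagonal antiprism: V=10, E=20, F=12.
Attach a nonagonal antiprism (V=18, E=36, F=20) along a 3-gon: merge 3 vertices and 3 edges, delete both glued faces → V=25, E=53, F=30.
Attach a nonagonal pyramid (V=10, E=18, F=10) along a 9-gon: merge 9 vertices and 9 edges, delete both glued faces → V=26, E=62, F=38.
Check: V − E + F = 26 − 62 + 38 = 2.

26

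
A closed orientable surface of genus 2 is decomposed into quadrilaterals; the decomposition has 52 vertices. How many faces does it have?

χ = 2 − 2·2 = -2, and every face is a square so 4F = 2E.
V − E + F = -2 with E = 4F/2 gives 52 − (4/2 − 1)·F = -2, so F = 54 and E = 108.

54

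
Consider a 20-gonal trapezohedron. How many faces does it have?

40

The n-trapezohedron (dual of the n-antiprism) has V = 2·20 + 2 = 42, E = 4·20 = 80, F = 2·20 = 40.
Check: V − E + F = 42 − 80 + 40 = 2.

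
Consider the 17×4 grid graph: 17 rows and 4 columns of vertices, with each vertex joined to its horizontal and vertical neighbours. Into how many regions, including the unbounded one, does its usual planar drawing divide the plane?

The grid has V = 17·4 = 68 vertices and E = 17·3 + 4·16 = 115 edges.
F = 2 − V + E = 2 − 68 + 115 = 49.

49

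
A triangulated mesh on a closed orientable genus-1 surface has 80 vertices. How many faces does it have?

160

χ = 2 − 2·1 = 0, and every face is a triangle so 3F = 2E.
V − E + F = 0 with E = 3F/2 gives 80 − (3/2 − 1)·F = 0, so F = 160 and E = 240.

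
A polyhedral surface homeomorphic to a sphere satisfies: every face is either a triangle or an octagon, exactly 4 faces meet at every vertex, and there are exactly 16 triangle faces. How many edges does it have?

Let x be the number of octagons; then F = 16 + x.
Edge–face incidences: 2E = 3·16 + 8·x = 48 + 8x.
Every vertex has degree 4, so 4V = 2E.
Euler: V − E + F = 2 ⇒ (2E)/4 − E + (16 + x) = 2.
Multiply by 8: 2·(2E) − 4·(2E) + 8·(16 + x) = 16, i.e. 128 + 8x − 2·(48 + 8x) = 16.
Collecting terms: −8x + 32 = 16, so −8x = −16, so x = 2.
Then 2E = 48 + 8·2 = 64, so E = 32, V = 2E/4 = 16, F = 16 + 2 = 18.

32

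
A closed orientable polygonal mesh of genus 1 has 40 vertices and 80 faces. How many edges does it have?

120

For a closed orientable surface of genus 1, χ = 2 − 2·1 = 0.
E = V + F − (0) = 40 + 80 − (0) = 120.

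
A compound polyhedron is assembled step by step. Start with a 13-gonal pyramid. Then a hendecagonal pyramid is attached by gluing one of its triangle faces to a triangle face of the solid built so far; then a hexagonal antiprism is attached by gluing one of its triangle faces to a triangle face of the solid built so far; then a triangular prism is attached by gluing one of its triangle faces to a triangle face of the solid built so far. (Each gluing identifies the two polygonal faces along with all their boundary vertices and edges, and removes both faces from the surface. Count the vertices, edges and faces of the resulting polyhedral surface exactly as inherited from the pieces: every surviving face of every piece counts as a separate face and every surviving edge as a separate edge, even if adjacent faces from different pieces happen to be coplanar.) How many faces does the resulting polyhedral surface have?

39

A 13-gonal pyramid: V=14, E=26, F=14.
Attach a hendecagonal pyramid (V=12, E=22, F=12) along a 3-gon: merge 3 vertices and 3 edges, delete both glued faces → V=23, E=45, F=24.
Attach a hexagonal antiprism (V=12, E=24, F=14) along a 3-gon: merge 3 vertices and 3 edges, delete both glued faces → V=32, E=66, F=36.
Attach a triangular prism (V=6, E=9, F=5) along a 3-gon: merge 3 vertices and 3 edges, delete both glued faces → V=35, E=72, F=39.
Check: V − E + F = 35 − 72 + 39 = 2.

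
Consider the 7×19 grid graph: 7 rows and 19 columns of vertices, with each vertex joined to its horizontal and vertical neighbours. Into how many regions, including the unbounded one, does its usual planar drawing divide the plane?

109

The grid has V = 7·19 = 133 vertices and E = 7·18 + 19·6 = 240 edges.
F = 2 − V + E = 2 − 133 + 240 = 109.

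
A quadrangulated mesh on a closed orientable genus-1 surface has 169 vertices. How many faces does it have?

169

χ = 2 − 2·1 = 0, and every face is a square so 4F = 2E.
V − E + F = 0 with E = 4F/2 gives 169 − (4/2 − 1)·F = 0, so F = 169 and E = 338.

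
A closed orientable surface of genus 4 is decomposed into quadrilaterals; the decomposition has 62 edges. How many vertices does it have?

χ = 2 − 2·4 = -6, and every face is a square so 4F = 2E.
F = 2E/4 = 31. Then V = -6 + E − F = -6 + 62 − 31 = 25.

25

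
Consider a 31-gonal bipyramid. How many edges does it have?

A bipyramid over an n-gon has 2n triangular faces and n + 2 vertices: V = 31 + 2 = 33, E = 3·31 = 93, F = 2·31 = 62.
Check: V − E + F = 33 − 93 + 62 = 2.

93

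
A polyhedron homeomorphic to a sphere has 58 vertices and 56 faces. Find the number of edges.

112

Here V − E + F = 2.
E = V + F − (2) = 58 + 56 − (2) = 112.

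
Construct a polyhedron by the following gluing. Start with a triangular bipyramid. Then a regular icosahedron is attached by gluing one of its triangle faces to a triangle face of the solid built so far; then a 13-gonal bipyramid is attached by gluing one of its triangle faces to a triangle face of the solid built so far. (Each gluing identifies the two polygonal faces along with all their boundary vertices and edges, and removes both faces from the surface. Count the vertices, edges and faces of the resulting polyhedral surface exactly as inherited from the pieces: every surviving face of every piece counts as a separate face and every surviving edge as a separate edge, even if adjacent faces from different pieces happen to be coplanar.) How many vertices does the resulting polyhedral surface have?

A triangular bipyramid: V=5, E=9, F=6.
Attach a regular icosahedron (V=12, E=30, F=20) along a 3-gon: merge 3 vertices and 3 edges, delete both glued faces → V=14, E=36, F=24.
Attach a 13-gonal bipyramid (V=15, E=39, F=26) along a 3-gon: merge 3 vertices and 3 edges, delete both glued faces → V=26, E=72, F=48.
Check: V − E + F = 26 − 72 + 48 = 2.

26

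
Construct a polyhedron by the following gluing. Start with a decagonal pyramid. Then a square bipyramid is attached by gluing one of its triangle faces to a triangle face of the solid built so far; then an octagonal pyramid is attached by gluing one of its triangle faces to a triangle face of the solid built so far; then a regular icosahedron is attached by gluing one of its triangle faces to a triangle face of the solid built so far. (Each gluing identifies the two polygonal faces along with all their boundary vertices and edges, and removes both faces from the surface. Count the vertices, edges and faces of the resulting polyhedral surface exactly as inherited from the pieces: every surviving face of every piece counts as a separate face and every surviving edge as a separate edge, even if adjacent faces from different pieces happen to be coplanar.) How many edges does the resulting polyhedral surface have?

69

A decagonal pyramid: V=11, E=20, F=11.
Attach a square bipyramid (V=6, E=12, F=8) along a 3-gon: merge 3 vertices and 3 edges, delete both glued faces → V=14, E=29, F=17.
Attach an octagonal pyramid (V=9, E=16, F=9) along a 3-gon: merge 3 vertices and 3 edges, delete both glued faces → V=20, E=42, F=24.
Attach a regular icosahedron (V=12, E=30, F=20) along a 3-gon: merge 3 vertices and 3 edges, delete both glued faces → V=29, E=69, F=42.
Check: V − E + F = 29 − 69 + 42 = 2.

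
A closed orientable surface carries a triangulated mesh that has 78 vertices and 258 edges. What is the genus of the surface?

5

Every face is a triangle and each edge borders two faces, so 3F = 2·258, giving F = 172.
χ = V − E + F = 78 − 258 + 172 = -8.
For a closed orientable surface χ = 2 − 2g, so g = (2 − (-8))/2 = 5.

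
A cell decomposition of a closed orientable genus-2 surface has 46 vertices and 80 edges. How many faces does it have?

For a closed orientable surface of genus 2, χ = 2 − 2·2 = -2.
F = -2 − V + E = -2 − 46 + 80 = 32.

32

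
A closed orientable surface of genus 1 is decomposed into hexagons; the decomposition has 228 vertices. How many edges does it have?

342

χ = 2 − 2·1 = 0, and every face is a hexagon so 6F = 2E.
V − E + F = 0 with E = 6F/2 gives 228 − (6/2 − 1)·F = 0, so F = 114 and E = 342.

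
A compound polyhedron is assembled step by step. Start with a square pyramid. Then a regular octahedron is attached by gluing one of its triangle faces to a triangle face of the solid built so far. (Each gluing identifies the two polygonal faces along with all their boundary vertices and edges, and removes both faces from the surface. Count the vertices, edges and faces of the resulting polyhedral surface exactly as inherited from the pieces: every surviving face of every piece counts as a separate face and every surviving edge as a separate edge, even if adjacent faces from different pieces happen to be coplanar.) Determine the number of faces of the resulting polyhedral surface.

11

A square pyramid: V=5, E=8, F=5.
Attach a regular octahedron (V=6, E=12, F=8) along a 3-gon: merge 3 vertices and 3 edges, delete both glued faces → V=8, E=17, F=11.
Check: V − E + F = 8 − 17 + 11 = 2.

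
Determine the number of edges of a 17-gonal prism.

51

A prism on an n-gon has two n-gon bases and n rectangular sides: V = 2·17 = 34, E = 3·17 = 51, F = 17 + 2 = 19.
Check: V − E + F = 34 − 51 + 19 = 2.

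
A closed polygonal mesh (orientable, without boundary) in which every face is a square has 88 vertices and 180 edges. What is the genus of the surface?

Every face is a square and each edge borders two faces, so 4F = 2·180, giving F = 90.
χ = V − E + F = 88 − 180 + 90 = -2.
For a closed orientable surface χ = 2 − 2g, so g = (2 − (-2))/2 = 2.

2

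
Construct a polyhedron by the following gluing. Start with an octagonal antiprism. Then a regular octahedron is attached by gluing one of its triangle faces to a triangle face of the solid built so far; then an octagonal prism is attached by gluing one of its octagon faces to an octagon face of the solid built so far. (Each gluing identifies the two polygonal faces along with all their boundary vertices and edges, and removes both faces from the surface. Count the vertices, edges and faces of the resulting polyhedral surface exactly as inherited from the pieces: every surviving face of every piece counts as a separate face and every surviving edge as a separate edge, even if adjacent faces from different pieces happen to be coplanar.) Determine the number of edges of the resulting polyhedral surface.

An octagonal antiprism: V=16, E=32, F=18.
Attach a regular octahedron (V=6, E=12, F=8) along a 3-gon: merge 3 vertices and 3 edges, delete both glued faces → V=19, E=41, F=24.
Attach an octagonal prism (V=16, E=24, F=10) along an 8-gon: merge 8 vertices and 8 edges, delete both glued faces → V=27, E=57, F=32.
Check: V − E + F = 27 − 57 + 32 = 2.

57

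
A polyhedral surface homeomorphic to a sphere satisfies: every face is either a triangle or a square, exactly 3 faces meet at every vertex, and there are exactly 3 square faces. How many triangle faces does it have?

Let x be the number of triangles; then F = 3 + x.
Edge–face incidences: 2E = 4·3 + 3·x = 12 + 3x.
Every vertex has degree 3, so 3V = 2E.
Euler: V − E + F = 2 ⇒ (2E)/3 − E + (3 + x) = 2.
Multiply by 6: 2·(2E) − 3·(2E) + 6·(3 + x) = 12, i.e. 18 + 6x − (12 + 3x) = 12.
Collecting terms: 3x + 6 = 12, so 3x = 6, so x = 2.
Then 2E = 12 + 3·2 = 18, so E = 9, V = 2E/3 = 6, F = 3 + 2 = 5.

2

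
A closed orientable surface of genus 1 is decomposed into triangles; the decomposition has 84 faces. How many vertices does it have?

42

χ = 2 − 2·1 = 0, and every face is a triangle so 3F = 2E.
E = 3·84/2 = 126. Then V = 0 + E − F = 0 + 126 − 84 = 42.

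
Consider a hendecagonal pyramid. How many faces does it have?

A pyramid on an n-gon base has one n-gon and n triangles: V = 11 + 1 = 12, E = 2·11 = 22, F = 11 + 1 = 12.

12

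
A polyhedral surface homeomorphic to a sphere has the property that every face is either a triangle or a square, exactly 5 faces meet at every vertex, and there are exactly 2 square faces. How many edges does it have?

40

Let x be the number of triangles; then F = 2 + x.
Edge–face incidences: 2E = 4·2 + 3·x = 8 + 3x.
Every vertex has degree 5, so 5V = 2E.
Euler: V − E + F = 2 ⇒ (2E)/5 − E + (2 + x) = 2.
Multiply by 10: 2·(2E) − 5·(2E) + 10·(2 + x) = 20, i.e. 20 + 10x − 3·(8 + 3x) = 20.
Collecting terms: x − 4 = 20, so x = 24.
Then 2E = 8 + 3·24 = 80, so E = 40, V = 2E/5 = 16, F = 2 + 24 = 26.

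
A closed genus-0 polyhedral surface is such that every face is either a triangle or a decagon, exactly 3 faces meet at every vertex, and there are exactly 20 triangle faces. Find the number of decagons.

Let x be the number of decagons; then F = 20 + x.
Edge–face incidences: 2E = 3·20 + 10·x = 60 + 10x.
Every vertex has degree 3, so 3V = 2E.
Euler: V − E + F = 2 ⇒ (2E)/3 − E + (20 + x) = 2.
Multiply by 6: 2·(2E) − 3·(2E) + 6·(20 + x) = 12, i.e. 120 + 6x − (60 + 10x) = 12.
Collecting terms: −4x + 60 = 12, so −4x = −48, so x = 12.
Then 2E = 60 + 10·12 = 180, so E = 90, V = 2E/3 = 60, F = 20 + 12 = 32.

12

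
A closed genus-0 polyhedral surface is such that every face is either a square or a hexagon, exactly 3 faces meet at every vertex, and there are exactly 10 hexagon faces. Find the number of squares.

Let x be the number of squares; then F = 10 + x.
Edge–face incidences: 2E = 6·10 + 4·x = 60 + 4x.
Every vertex has degree 3, so 3V = 2E.
Euler: V − E + F = 2 ⇒ (2E)/3 − E + (10 + x) = 2.
Multiply by 6: 2·(2E) − 3·(2E) + 6·(10 + x) = 12, i.e. 60 + 6x − (60 + 4x) = 12.
Collecting terms: 2x = 12, so x = 6.
Then 2E = 60 + 4·6 = 84, so E = 42, V = 2E/3 = 28, F = 10 + 6 = 16.

6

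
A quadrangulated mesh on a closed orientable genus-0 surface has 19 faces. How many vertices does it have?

χ = 2 − 2·0 = 2, and every face is a square so 4F = 2E.
E = 4·19/2 = 38. Then V = 2 + E − F = 2 + 38 − 19 = 21.

21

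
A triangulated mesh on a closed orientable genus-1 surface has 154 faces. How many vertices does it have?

χ = 2 − 2·1 = 0, and every face is a triangle so 3F = 2E.
E = 3·154/2 = 231. Then V = 0 + E − F = 0 + 231 − 154 = 77.

77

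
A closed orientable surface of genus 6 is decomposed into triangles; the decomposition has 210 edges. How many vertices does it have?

χ = 2 − 2·6 = -10, and every face is a triangle so 3F = 2E.
F = 2E/3 = 140. Then V = -10 + E − F = -10 + 210 − 140 = 60.

60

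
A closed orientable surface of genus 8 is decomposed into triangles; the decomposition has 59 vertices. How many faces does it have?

146

χ = 2 − 2·8 = -14, and every face is a triangle so 3F = 2E.
V − E + F = -14 with E = 3F/2 gives 59 − (3/2 − 1)·F = -14, so F = 146 and E = 219.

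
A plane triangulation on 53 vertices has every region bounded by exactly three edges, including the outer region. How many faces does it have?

In a plane triangulation 3F = 2E and V − E + F = 2, so F = 2V − 4 = 2·53 − 4 = 102.

102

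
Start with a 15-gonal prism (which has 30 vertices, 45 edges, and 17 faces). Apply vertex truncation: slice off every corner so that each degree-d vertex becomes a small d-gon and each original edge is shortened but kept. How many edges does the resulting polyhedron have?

135

Truncation replaces each original edge-end by a new vertex, so V′ = 2E = 90.
Each original edge survives, and each old vertex of degree d contributes d new edges; summing degrees gives Σd = 2E, so E′ = E + 2E = 3E = 135.
Each original face survives and each original vertex becomes one new face: F′ = F + V = 47.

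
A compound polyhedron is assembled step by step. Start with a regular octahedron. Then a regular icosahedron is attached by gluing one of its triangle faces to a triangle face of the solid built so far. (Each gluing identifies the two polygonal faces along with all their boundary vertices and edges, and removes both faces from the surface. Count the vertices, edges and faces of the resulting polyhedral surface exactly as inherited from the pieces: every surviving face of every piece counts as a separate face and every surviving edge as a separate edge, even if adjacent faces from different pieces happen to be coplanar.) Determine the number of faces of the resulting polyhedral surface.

26

A regular octahedron: V=6, E=12, F=8.
Attach a regular icosahedron (V=12, E=30, F=20) along a 3-gon: merge 3 vertices and 3 edges, delete both glued faces → V=15, E=39, F=26.
Check: V − E + F = 15 − 39 + 26 = 2.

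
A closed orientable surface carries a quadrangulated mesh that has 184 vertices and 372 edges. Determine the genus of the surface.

2

Every face is a square and each edge borders two faces, so 4F = 2·372, giving F = 186.
χ = V − E + F = 184 − 372 + 186 = -2.
For a closed orientable surface χ = 2 − 2g, so g = (2 − (-2))/2 = 2.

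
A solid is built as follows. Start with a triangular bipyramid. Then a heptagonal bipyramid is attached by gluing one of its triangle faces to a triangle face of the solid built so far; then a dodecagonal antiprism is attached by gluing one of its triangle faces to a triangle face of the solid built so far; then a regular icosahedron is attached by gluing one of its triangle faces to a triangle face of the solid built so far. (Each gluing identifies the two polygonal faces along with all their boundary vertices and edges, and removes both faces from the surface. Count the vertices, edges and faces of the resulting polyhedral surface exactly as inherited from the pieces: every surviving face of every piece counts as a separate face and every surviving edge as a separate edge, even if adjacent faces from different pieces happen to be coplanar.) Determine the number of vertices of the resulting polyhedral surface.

41

A triangular bipyramid: V=5, E=9, F=6.
Attach a heptagonal bipyramid (V=9, E=21, F=14) along a 3-gon: merge 3 vertices and 3 edges, delete both glued faces → V=11, E=27, F=18.
Attach a dodecagonal antiprism (V=24, E=48, F=26) along a 3-gon: merge 3 vertices and 3 edges, delete both glued faces → V=32, E=72, F=42.
Attach a regular icosahedron (V=12, E=30, F=20) along a 3-gon: merge 3 vertices and 3 edges, delete both glued faces → V=41, E=99, F=60.
Check: V − E + F = 41 − 99 + 60 = 2.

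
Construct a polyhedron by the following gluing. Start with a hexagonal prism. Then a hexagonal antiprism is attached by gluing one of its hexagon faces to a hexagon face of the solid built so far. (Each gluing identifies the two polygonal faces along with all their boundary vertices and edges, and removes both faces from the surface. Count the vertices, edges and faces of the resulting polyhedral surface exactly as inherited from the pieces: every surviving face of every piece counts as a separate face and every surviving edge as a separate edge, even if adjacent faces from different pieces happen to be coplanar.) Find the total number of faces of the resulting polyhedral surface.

20

A hexagonal prism: V=12, E=18, F=8.
Attach a hexagonal antiprism (V=12, E=24, F=14) along a 6-gon: merge 6 vertices and 6 edges, delete both glued faces → V=18, E=36, F=20.
Check: V − E + F = 18 − 36 + 20 = 2.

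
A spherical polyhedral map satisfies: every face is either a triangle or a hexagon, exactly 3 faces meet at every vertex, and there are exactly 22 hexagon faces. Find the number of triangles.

Let x be the number of triangles; then F = 22 + x.
Edge–face incidences: 2E = 6·22 + 3·x = 132 + 3x.
Every vertex has degree 3, so 3V = 2E.
Euler: V − E + F = 2 ⇒ (2E)/3 − E + (22 + x) = 2.
Multiply by 6: 2·(2E) − 3·(2E) + 6·(22 + x) = 12, i.e. 132 + 6x − (132 + 3x) = 12.
Collecting terms: 3x = 12, so x = 4.
Then 2E = 132 + 3·4 = 144, so E = 72, V = 2E/3 = 48, F = 22 + 4 = 26.

4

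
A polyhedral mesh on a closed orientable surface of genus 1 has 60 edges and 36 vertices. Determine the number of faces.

24

For a closed orientable surface of genus 1, χ = 2 − 2·1 = 0.
F = 0 − V + E = 0 − 36 + 60 = 24.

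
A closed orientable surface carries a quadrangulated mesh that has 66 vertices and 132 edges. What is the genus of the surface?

Every face is a square and each edge borders two faces, so 4F = 2·132, giving F = 66.
χ = V − E + F = 66 − 132 + 66 = 0.
For a closed orientable surface χ = 2 − 2g, so g = (2 − (0))/2 = 1.

1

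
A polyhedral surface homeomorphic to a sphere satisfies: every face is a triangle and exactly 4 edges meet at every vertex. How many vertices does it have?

Each face has 3 edges and each edge borders two faces, so 2E = 3F.
Each vertex has degree 4, so 4V = 2E and hence V = 3F/4.
Euler: V − E + F = 2 ⇒ (3F/4) − (3F/2) + F = 2.
Multiply by 8: (6 − 12 + 8)F = 16, i.e. 2F = 16.
So F = 8, E = 3·8/2 = 12, V = 3·8/4 = 6.

6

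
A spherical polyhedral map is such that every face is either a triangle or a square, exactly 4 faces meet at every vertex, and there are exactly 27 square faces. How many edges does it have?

Let x be the number of triangles; then F = 27 + x.
Edge–face incidences: 2E = 4·27 + 3·x = 108 + 3x.
Every vertex has degree 4, so 4V = 2E.
Euler: V − E + F = 2 ⇒ (2E)/4 − E + (27 + x) = 2.
Multiply by 8: 2·(2E) − 4·(2E) + 8·(27 + x) = 16, i.e. 216 + 8x − 2·(108 + 3x) = 16.
Collecting terms: 2x = 16, so x = 8.
Then 2E = 108 + 3·8 = 132, so E = 66, V = 2E/4 = 33, F = 27 + 8 = 35.

66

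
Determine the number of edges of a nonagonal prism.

A prism on an n-gon has two n-gon bases and n rectangular sides: V = 2·9 = 18, E = 3·9 = 27, F = 9 + 2 = 11.
Check: V − E + F = 18 − 27 + 11 = 2.

27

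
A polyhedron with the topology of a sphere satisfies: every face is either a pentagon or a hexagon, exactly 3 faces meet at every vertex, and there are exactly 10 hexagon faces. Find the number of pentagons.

12

Let x be the number of pentagons; then F = 10 + x.
Edge–face incidences: 2E = 6·10 + 5·x = 60 + 5x.
Every vertex has degree 3, so 3V = 2E.
Euler: V − E + F = 2 ⇒ (2E)/3 − E + (10 + x) = 2.
Multiply by 6: 2·(2E) − 3·(2E) + 6·(10 + x) = 12, i.e. 60 + 6x − (60 + 5x) = 12.
Collecting terms: x = 12.
Then 2E = 60 + 5·12 = 120, so E = 60, V = 2E/3 = 40, F = 10 + 12 = 22.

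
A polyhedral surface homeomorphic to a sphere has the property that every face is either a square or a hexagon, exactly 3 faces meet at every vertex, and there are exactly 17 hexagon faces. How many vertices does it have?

Let x be the number of squares; then F = 17 + x.
Edge–face incidences: 2E = 6·17 + 4·x = 102 + 4x.
Every vertex has degree 3, so 3V = 2E.
Euler: V − E + F = 2 ⇒ (2E)/3 − E + (17 + x) = 2.
Multiply by 6: 2·(2E) − 3·(2E) + 6·(17 + x) = 12, i.e. 102 + 6x − (102 + 4x) = 12.
Collecting terms: 2x = 12, so x = 6.
Then 2E = 102 + 4·6 = 126, so E = 63, V = 2E/3 = 42, F = 17 + 6 = 23.

42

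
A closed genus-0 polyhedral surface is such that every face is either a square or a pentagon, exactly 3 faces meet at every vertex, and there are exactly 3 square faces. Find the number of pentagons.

6

Let x be the number of pentagons; then F = 3 + x.
Edge–face incidences: 2E = 4·3 + 5·x = 12 + 5x.
Every vertex has degree 3, so 3V = 2E.
Euler: V − E + F = 2 ⇒ (2E)/3 − E + (3 + x) = 2.
Multiply by 6: 2·(2E) − 3·(2E) + 6·(3 + x) = 12, i.e. 18 + 6x − (12 + 5x) = 12.
Collecting terms: x + 6 = 12, so x = 6.
Then 2E = 12 + 5·6 = 42, so E = 21, V = 2E/3 = 14, F = 3 + 6 = 9.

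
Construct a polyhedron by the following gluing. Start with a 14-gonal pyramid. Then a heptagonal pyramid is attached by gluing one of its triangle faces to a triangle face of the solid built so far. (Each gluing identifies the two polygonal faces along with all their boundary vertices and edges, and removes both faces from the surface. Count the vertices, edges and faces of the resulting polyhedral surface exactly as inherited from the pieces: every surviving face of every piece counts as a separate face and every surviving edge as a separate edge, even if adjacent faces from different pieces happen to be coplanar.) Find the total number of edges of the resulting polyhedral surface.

A 14-gonal pyramid: V=15, E=28, F=15.
Attach a heptagonal pyramid (V=8, E=14, F=8) along a 3-gon: merge 3 vertices and 3 edges, delete both glued faces → V=20, E=39, F=21.
Check: V − E + F = 20 − 39 + 21 = 2.

39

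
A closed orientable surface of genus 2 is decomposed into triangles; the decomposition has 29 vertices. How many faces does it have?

χ = 2 − 2·2 = -2, and every face is a triangle so 3F = 2E.
V − E + F = -2 with E = 3F/2 gives 29 − (3/2 − 1)·F = -2, so F = 62 and E = 93.

62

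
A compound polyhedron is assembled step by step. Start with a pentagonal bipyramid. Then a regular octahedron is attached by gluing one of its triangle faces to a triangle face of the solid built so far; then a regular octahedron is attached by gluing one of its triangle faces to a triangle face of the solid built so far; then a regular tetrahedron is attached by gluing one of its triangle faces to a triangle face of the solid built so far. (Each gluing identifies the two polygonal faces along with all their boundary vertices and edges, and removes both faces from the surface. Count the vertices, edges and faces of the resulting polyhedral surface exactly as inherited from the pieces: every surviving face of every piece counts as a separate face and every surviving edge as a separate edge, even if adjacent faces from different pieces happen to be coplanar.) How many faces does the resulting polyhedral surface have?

24

A pentagonal bipyramid: V=7, E=15, F=10.
Attach a regular octahedron (V=6, E=12, F=8) along a 3-gon: merge 3 vertices and 3 edges, delete both glued faces → V=10, E=24, F=16.
Attach a regular octahedron (V=6, E=12, F=8) along a 3-gon: merge 3 vertices and 3 edges, delete both glued faces → V=13, E=33, F=22.
Attach a regular tetrahedron (V=4, E=6, F=4) along a 3-gon: merge 3 vertices and 3 edges, delete both glued faces → V=14, E=36, F=24.
Check: V − E + F = 14 − 36 + 24 = 2.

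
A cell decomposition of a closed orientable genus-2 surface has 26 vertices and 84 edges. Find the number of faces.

56

For a closed orientable surface of genus 2, χ = 2 − 2·2 = -2.
F = -2 − V + E = -2 − 26 + 84 = 56.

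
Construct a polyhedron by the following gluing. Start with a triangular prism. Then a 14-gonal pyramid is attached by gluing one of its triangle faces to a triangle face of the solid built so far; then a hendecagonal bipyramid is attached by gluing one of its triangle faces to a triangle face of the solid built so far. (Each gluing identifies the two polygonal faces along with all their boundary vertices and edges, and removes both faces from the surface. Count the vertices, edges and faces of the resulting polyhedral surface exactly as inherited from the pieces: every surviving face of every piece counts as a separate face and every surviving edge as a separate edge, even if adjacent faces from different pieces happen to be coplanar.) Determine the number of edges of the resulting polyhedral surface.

A triangular prism: V=6, E=9, F=5.
Attach a 14-gonal pyramid (V=15, E=28, F=15) along a 3-gon: merge 3 vertices and 3 edges, delete both glued faces → V=18, E=34, F=18.
Attach a hendecagonal bipyramid (V=13, E=33, F=22) along a 3-gon: merge 3 vertices and 3 edges, delete both glued faces → V=28, E=64, F=38.
Check: V − E + F = 28 − 64 + 38 = 2.

64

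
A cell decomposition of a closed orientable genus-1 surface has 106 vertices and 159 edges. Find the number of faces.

For a closed orientable surface of genus 1, χ = 2 − 2·1 = 0.
F = 0 − V + E = 0 − 106 + 159 = 53.

53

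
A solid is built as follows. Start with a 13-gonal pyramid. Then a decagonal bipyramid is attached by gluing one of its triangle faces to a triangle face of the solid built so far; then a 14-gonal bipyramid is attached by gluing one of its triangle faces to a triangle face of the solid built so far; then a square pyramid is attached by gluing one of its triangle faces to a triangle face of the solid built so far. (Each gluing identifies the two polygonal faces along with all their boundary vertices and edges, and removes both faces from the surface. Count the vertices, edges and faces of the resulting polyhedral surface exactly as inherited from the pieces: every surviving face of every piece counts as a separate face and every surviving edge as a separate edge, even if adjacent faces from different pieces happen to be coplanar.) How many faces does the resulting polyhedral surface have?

61

A 13-gonal pyramid: V=14, E=26, F=14.
Attach a decagonal bipyramid (V=12, E=30, F=20) along a 3-gon: merge 3 vertices and 3 edges, delete both glued faces → V=23, E=53, F=32.
Attach a 14-gonal bipyramid (V=16, E=42, F=28) along a 3-gon: merge 3 vertices and 3 edges, delete both glued faces → V=36, E=92, F=58.
Attach a square pyramid (V=5, E=8, F=5) along a 3-gon: merge 3 vertices and 3 edges, delete both glued faces → V=38, E=97, F=61.
Check: V − E + F = 38 − 97 + 61 = 2.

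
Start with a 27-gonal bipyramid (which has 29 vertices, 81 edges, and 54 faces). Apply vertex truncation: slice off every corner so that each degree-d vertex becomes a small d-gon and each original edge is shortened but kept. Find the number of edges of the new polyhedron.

Truncation replaces each original edge-end by a new vertex, so V′ = 2E = 162.
Each original edge survives, and each old vertex of degree d contributes d new edges; summing degrees gives Σd = 2E, so E′ = E + 2E = 3E = 243.
Each original face survives and each original vertex becomes one new face: F′ = F + V = 83.

243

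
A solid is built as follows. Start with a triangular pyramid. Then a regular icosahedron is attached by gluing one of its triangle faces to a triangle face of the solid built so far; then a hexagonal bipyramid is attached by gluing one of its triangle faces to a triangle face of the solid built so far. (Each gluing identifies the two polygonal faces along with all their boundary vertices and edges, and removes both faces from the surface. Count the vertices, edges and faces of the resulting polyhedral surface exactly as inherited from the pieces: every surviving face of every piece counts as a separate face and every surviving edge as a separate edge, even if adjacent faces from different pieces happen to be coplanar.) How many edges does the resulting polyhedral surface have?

A triangular pyramid: V=4, E=6, F=4.
Attach a regular icosahedron (V=12, E=30, F=20) along a 3-gon: merge 3 vertices and 3 edges, delete both glued faces → V=13, E=33, F=22.
Attach a hexagonal bipyramid (V=8, E=18, F=12) along a 3-gon: merge 3 vertices and 3 edges, delete both glued faces → V=18, E=48, F=32.
Check: V − E + F = 18 − 48 + 32 = 2.

48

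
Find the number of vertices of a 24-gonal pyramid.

A pyramid on an n-gon base has one n-gon and n triangles: V = 24 + 1 = 25, E = 2·24 = 48, F = 24 + 1 = 25.
Check: V − E + F = 25 − 48 + 25 = 2.

25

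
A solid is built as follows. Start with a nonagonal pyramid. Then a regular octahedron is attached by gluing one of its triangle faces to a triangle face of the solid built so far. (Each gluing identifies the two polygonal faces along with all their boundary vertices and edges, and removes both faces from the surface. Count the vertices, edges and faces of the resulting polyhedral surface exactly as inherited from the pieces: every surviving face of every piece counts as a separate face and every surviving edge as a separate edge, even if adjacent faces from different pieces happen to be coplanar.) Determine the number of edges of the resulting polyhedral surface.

27

A nonagonal pyramid: V=10, E=18, F=10.
Attach a regular octahedron (V=6, E=12, F=8) along a 3-gon: merge 3 vertices and 3 edges, delete both glued faces → V=13, E=27, F=16.
Check: V − E + F = 13 − 27 + 16 = 2.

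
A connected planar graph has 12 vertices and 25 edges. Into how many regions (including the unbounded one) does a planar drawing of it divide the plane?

Euler's formula for a connected plane graph: V − E + F = 2, so F = 2 − 12 + 25 = 15.

15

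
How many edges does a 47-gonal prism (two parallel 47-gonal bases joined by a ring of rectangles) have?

141

A prism on an n-gon has two n-gon bases and n rectangular sides: V = 2·47 = 94, E = 3·47 = 141, F = 47 + 2 = 49.
Check: V − E + F = 94 − 141 + 49 = 2.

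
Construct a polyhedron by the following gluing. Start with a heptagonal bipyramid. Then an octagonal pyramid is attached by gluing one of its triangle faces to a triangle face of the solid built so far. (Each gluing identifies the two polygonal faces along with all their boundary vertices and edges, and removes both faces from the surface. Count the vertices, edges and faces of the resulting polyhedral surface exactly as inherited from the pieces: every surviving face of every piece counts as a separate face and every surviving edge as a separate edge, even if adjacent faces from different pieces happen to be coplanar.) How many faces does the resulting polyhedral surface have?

21

A heptagonal bipyramid: V=9, E=21, F=14.
Attach an octagonal pyramid (V=9, E=16, F=9) along a 3-gon: merge 3 vertices and 3 edges, delete both glued faces → V=15, E=34, F=21.
Check: V − E + F = 15 − 34 + 21 = 2.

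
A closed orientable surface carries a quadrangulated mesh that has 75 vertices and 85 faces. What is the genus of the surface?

6

Every face is a square, so 2E = 4·85 = 340, giving E = 170.
χ = V − E + F = 75 − 170 + 85 = -10.
For a closed orientable surface χ = 2 − 2g, so g = (2 − (-10))/2 = 6.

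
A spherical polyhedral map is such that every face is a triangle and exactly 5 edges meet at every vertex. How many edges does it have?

Each face has 3 edges and each edge borders two faces, so 2E = 3F.
Each vertex has degree 5, so 5V = 2E and hence V = 3F/5.
Euler: V − E + F = 2 ⇒ (3F/5) − (3F/2) + F = 2.
Multiply by 10: (6 − 15 + 10)F = 20, i.e. 1F = 20.
So F = 20, E = 3·20/2 = 30, V = 3·20/5 = 12.

30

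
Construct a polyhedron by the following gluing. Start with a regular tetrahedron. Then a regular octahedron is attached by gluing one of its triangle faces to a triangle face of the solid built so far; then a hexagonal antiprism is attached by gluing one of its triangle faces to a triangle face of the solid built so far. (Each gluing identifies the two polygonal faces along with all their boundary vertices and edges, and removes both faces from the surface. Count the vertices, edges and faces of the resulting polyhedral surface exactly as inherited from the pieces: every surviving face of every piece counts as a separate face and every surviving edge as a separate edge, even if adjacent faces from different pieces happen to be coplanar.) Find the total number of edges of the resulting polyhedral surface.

A regular tetrahedron: V=4, E=6, F=4.
Attach a regular octahedron (V=6, E=12, F=8) along a 3-gon: merge 3 vertices and 3 edges, delete both glued faces → V=7, E=15, F=10.
Attach a hexagonal antiprism (V=12, E=24, F=14) along a 3-gon: merge 3 vertices and 3 edges, delete both glued faces → V=16, E=36, F=22.
Check: V − E + F = 16 − 36 + 22 = 2.

36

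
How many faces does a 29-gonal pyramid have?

A pyramid on an n-gon base has one n-gon and n triangles: V = 29 + 1 = 30, E = 2·29 = 58, F = 29 + 1 = 30.

30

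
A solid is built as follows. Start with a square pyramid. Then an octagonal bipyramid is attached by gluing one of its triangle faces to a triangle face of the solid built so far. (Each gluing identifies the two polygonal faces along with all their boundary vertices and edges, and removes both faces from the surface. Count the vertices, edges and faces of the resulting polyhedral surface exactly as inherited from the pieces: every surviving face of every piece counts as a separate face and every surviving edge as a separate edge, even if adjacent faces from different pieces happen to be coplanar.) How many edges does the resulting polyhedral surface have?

29

A square pyramid: V=5, E=8, F=5.
Attach an octagonal bipyramid (V=10, E=24, F=16) along a 3-gon: merge 3 vertices and 3 edges, delete both glued faces → V=12, E=29, F=19.
Check: V − E + F = 12 − 29 + 19 = 2.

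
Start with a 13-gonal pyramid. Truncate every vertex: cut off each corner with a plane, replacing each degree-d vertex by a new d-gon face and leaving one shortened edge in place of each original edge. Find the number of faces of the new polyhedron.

28

The base solid has V = 14, E = 26, F = 14.
Truncation replaces each original edge-end by a new vertex, so V′ = 2E = 52.
Each original edge survives, and each old vertex of degree d contributes d new edges; summing degrees gives Σd = 2E, so E′ = E + 2E = 3E = 78.
Each original face survives and each original vertex becomes one new face: F′ = F + V = 28.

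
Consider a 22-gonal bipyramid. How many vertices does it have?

A bipyramid over an n-gon has 2n triangular faces and n + 2 vertices: V = 22 + 2 = 24, E = 3·22 = 66, F = 2·22 = 44.

24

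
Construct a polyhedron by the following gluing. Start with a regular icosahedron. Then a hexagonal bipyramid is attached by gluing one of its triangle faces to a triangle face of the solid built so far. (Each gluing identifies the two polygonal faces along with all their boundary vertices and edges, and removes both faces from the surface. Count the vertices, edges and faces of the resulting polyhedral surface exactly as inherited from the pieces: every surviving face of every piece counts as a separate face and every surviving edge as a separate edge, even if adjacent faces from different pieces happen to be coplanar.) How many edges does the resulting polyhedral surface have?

45

A regular icosahedron: V=12, E=30, F=20.
Attach a hexagonal bipyramid (V=8, E=18, F=12) along a 3-gon: merge 3 vertices and 3 edges, delete both glued faces → V=17, E=45, F=30.
Check: V − E + F = 17 − 45 + 30 = 2.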